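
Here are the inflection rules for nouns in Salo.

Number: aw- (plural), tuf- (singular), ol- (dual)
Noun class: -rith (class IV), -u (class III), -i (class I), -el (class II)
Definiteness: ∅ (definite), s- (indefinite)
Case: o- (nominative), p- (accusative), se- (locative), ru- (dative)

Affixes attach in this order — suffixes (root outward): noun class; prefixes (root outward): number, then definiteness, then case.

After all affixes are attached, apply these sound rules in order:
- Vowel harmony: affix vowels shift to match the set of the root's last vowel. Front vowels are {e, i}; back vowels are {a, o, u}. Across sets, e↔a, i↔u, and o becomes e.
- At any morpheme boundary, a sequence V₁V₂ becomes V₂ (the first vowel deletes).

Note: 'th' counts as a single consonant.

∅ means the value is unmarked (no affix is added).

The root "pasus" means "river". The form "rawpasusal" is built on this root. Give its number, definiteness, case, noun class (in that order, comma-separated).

Segment: ru-aw-pasus-el.
number: aw- → plural.
definiteness: ∅ → definite.
case: ru- → dative.
noun class: -el → class II.

plural, definite, dative, class II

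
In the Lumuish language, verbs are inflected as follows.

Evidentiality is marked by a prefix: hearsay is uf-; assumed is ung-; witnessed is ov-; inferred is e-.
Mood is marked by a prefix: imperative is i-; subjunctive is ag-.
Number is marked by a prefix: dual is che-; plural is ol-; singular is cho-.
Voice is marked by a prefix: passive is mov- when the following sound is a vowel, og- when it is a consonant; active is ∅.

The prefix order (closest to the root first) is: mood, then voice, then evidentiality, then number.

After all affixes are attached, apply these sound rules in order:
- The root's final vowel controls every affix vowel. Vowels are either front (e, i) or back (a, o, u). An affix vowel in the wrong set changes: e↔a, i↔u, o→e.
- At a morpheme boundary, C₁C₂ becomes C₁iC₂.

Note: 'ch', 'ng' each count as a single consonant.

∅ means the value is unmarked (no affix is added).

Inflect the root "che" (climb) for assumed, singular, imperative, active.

cheingiche

Attach mood imperative i- → iche.
voice = active: zero marking, form stays iche.
Attach evidentiality assumed ung- → ungiche.
Attach number singular cho- → choungiche.
Apply vowel harmony: choungiche → cheingiche.
Epenthesis: no change.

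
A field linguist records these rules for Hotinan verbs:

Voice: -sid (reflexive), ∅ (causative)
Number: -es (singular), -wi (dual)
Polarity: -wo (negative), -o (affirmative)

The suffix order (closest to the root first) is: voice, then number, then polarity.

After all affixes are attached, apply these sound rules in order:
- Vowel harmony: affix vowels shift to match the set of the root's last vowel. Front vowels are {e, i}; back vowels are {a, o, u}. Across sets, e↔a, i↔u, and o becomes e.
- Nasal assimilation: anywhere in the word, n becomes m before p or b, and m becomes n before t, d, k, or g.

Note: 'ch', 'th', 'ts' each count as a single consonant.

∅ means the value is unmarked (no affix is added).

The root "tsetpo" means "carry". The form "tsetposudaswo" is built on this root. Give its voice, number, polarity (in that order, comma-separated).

Segment: tsetpo-sid-es-wo.
voice: -sid → reflexive.
number: -es → singular.
polarity: -wo → negative.

reflexive, singular, negative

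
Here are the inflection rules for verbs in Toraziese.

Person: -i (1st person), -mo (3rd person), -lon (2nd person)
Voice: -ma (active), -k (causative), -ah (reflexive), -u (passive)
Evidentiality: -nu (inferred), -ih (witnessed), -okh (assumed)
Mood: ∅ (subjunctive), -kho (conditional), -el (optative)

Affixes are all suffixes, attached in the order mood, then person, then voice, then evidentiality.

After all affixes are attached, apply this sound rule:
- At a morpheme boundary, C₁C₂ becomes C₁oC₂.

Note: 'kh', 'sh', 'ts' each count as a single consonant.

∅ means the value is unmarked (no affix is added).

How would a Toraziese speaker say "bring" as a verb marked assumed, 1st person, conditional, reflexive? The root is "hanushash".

hanushashokhoiahokh

Attach mood conditional -kho → hanushashkho.
Attach person 1st person -i → hanushashkhoi.
Attach voice reflexive -ah → hanushashkhoiah.
Attach evidentiality assumed -okh → hanushashkhoiahokh.
Apply epenthesis: hanushashkhoiahokh → hanushashokhoiahokh.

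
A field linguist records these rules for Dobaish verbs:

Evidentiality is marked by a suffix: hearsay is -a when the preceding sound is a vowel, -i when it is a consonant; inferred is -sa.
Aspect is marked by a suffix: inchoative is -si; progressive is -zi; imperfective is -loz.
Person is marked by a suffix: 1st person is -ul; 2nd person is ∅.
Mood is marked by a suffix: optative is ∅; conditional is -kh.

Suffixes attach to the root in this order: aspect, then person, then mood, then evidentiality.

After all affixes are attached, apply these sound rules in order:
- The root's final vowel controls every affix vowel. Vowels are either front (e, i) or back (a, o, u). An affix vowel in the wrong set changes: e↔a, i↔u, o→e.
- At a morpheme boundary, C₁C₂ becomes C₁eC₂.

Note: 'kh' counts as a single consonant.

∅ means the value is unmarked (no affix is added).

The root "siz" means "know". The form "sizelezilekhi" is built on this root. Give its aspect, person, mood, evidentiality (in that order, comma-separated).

Segment: siz-loz-ul-kh-i.
aspect: -loz → imperfective.
person: -ul → 1st person.
mood: -kh → conditional.
evidentiality: -a/i → hearsay.

imperfective, 1st person, conditional, hearsay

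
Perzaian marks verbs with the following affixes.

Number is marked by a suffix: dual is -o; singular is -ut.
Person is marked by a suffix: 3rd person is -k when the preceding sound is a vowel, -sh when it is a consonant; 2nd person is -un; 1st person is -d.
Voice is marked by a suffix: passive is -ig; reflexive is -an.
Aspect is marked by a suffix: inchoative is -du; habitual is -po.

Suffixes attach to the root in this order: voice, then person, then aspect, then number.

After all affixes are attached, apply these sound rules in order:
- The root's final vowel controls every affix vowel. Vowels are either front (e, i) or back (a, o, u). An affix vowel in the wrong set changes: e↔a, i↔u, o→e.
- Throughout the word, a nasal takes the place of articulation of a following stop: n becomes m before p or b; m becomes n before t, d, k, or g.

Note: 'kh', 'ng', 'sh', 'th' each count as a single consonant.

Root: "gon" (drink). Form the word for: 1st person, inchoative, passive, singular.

Attach voice passive -ig → gonig.
Attach person 1st person -d → gonigd.
Attach aspect inchoative -du → gonigddu.
Attach number singular -ut → gonigdduut.
Apply vowel harmony: gonigdduut → gonugdduut.
Nasal assimilation: no change.

gonugdduut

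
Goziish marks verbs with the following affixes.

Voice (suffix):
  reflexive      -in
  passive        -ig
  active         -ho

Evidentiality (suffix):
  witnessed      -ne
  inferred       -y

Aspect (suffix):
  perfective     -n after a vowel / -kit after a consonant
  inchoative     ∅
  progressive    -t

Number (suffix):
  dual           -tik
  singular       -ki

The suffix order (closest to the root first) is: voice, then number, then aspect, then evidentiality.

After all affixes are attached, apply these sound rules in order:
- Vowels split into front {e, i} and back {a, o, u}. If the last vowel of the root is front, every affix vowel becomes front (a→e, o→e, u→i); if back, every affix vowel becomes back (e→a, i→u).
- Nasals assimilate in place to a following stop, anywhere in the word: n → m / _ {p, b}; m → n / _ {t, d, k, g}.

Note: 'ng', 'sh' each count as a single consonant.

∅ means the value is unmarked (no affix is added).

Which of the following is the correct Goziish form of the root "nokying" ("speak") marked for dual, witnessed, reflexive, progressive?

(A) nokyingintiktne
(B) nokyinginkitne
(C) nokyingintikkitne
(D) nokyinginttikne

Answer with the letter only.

Attach voice reflexive -in → nokyingin.
Attach number dual -tik → nokyingintik.
Attach aspect progressive -t → nokyingintikt.
Attach evidentiality witnessed -ne → nokyingintiktne.
Vowel harmony: no change.
Nasal assimilation: no change.
So the correct form is nokyingintiktne, option (A).
(B) nokyinginkitne is wrong: it uses singular instead of dual for number.
(C) nokyingintikkitne is wrong: it uses perfective instead of progressive for aspect.
(D) nokyinginttikne is wrong: it has the affixes in the wrong order.

A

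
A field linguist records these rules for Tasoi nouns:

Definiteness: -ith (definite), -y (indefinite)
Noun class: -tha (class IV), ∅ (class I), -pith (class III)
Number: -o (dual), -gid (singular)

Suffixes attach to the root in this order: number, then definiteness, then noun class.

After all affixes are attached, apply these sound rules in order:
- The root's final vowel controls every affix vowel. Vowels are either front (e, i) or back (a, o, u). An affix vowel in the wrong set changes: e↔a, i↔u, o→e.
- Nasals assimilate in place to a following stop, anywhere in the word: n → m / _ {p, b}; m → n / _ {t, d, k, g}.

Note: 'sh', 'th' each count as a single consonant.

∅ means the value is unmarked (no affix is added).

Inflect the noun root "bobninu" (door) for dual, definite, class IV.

bobninuouththa

Attach number dual -o → bobninuo.
Attach definiteness definite -ith → bobninuoith.
Attach noun class class IV -tha → bobninuoiththa.
Apply vowel harmony: bobninuoiththa → bobninuouththa.
Nasal assimilation: no change.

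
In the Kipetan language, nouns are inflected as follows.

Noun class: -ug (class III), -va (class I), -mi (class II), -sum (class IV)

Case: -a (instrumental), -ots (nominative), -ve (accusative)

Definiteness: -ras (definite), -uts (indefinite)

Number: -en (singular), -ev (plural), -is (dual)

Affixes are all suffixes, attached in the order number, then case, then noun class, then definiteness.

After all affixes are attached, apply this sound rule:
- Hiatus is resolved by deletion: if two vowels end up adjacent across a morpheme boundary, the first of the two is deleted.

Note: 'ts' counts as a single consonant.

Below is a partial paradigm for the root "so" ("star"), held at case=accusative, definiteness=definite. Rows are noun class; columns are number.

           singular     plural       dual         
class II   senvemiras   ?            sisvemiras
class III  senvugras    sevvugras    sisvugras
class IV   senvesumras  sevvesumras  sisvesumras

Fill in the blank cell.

Attach number plural -ev → soev.
Attach case accusative -ve → soevve.
Attach noun class class II -mi → soevvemi.
Attach definiteness definite -ras → soevvemiras.
Apply vowel deletion: soevvemiras → sevvemiras.

sevvemiras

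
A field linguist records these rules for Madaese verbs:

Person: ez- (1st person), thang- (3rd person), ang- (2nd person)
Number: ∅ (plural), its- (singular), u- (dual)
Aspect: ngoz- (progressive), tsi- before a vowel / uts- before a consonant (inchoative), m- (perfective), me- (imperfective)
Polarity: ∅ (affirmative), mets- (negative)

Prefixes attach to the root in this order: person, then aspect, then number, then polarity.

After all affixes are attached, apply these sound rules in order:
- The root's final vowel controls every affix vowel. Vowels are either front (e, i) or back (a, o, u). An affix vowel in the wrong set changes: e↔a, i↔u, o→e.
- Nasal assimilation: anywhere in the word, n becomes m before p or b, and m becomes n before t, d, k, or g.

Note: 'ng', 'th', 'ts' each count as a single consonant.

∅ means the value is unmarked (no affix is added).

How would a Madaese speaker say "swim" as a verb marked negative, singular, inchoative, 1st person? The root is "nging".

Attach person 1st person ez- → eznging.
Attach aspect inchoative tsi- (before vowel 'e') → tsieznging.
Attach number singular its- → itstsieznging.
Attach polarity negative mets- → metsitstsieznging.
Vowel harmony: no change.
Nasal assimilation: no change.

metsitstsieznging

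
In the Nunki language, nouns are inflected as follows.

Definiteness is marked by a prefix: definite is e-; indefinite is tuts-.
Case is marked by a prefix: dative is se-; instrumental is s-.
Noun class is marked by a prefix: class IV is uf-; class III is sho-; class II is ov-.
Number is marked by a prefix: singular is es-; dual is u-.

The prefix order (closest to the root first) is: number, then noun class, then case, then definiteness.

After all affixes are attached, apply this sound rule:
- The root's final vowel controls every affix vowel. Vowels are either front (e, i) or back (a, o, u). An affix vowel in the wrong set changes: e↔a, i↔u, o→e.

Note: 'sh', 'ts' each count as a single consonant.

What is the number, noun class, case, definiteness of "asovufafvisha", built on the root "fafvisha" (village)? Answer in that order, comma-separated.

dual, class II, instrumental, definite

Segment: e-s-ov-u-fafvisha.
number: u- → dual.
noun class: ov- → class II.
case: s- → instrumental.
definiteness: e- → definite.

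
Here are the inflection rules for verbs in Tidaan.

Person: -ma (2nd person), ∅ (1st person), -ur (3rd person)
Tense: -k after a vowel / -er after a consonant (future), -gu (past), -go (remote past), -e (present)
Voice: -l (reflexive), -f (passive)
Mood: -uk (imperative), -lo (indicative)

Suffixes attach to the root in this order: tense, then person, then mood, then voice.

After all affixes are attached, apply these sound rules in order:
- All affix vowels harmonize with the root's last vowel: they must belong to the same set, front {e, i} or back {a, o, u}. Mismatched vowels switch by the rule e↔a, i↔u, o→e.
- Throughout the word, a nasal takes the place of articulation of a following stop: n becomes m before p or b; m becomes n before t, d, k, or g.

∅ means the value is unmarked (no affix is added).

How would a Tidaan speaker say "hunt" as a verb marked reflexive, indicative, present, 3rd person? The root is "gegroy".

gegroyaurlol

Attach tense present -e → gegroye.
Attach person 3rd person -ur → gegroyeur.
Attach mood indicative -lo → gegroyeurlo.
Attach voice reflexive -l → gegroyeurlol.
Apply vowel harmony: gegroyeurlol → gegroyaurlol.
Nasal assimilation: no change.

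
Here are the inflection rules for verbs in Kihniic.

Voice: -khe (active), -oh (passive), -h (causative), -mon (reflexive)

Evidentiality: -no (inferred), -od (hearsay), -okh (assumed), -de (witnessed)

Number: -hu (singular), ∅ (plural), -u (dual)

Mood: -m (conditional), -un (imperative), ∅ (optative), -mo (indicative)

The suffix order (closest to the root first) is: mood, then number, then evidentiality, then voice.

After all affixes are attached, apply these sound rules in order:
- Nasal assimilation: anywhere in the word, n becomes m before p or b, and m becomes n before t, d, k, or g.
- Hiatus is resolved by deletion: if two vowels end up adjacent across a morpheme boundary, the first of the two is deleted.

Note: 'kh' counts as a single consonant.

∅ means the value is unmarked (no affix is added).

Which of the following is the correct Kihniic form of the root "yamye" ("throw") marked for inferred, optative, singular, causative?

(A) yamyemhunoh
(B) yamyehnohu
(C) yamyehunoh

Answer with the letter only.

mood = optative: zero marking, form stays yamye.
Attach number singular -hu → yamyehu.
Attach evidentiality inferred -no → yamyehuno.
Attach voice causative -h → yamyehunoh.
Nasal assimilation: no change.
Vowel deletion: no change.
So the correct form is yamyehunoh, option (C).
(B) yamyehnohu is wrong: it has the affixes in the wrong order.
(A) yamyemhunoh is wrong: it uses conditional instead of optative for mood.

C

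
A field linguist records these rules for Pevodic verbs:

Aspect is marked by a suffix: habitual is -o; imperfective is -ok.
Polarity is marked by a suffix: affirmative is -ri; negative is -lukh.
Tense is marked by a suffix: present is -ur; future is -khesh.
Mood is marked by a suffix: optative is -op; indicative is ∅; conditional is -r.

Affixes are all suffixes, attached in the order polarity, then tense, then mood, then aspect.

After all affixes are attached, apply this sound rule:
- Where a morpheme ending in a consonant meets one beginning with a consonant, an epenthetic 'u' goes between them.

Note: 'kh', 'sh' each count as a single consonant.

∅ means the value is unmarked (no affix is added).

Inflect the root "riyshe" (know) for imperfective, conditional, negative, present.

Attach polarity negative -lukh → riyshelukh.
Attach tense present -ur → riyshelukhur.
Attach mood conditional -r → riyshelukhurr.
Attach aspect imperfective -ok → riyshelukhurrok.
Apply epenthesis: riyshelukhurrok → riyshelukhururok.

riyshelukhururok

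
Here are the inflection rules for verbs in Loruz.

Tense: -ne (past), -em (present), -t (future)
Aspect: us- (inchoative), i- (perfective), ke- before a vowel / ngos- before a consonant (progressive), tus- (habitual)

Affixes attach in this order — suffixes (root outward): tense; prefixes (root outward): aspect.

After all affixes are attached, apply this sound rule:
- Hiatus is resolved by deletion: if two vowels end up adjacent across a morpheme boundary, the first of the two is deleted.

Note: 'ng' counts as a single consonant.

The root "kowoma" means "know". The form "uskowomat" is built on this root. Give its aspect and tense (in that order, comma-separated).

inchoative, future

Segment: us-kowoma-t.
aspect: us- → inchoative.
tense: -t → future.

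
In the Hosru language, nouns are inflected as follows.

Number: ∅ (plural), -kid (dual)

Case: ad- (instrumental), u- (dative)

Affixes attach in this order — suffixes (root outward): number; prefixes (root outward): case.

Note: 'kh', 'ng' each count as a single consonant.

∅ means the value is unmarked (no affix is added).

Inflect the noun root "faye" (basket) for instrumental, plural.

number = plural: zero marking, form stays faye.
Attach case instrumental ad- → adfaye.

adfaye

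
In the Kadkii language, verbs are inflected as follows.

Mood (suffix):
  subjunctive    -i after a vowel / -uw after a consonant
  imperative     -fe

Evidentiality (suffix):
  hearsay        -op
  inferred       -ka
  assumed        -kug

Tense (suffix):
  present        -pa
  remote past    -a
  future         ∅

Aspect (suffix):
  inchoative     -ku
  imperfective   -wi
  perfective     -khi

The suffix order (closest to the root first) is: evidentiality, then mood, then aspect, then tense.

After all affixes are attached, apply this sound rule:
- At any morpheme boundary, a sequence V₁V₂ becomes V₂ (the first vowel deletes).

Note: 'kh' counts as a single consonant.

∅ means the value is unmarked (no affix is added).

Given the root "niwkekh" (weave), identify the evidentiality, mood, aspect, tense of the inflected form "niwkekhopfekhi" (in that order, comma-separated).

hearsay, imperative, perfective, future

Segment: niwkekh-op-fe-khi.
evidentiality: -op → hearsay.
mood: -fe → imperative.
aspect: -khi → perfective.
tense: ∅ → future.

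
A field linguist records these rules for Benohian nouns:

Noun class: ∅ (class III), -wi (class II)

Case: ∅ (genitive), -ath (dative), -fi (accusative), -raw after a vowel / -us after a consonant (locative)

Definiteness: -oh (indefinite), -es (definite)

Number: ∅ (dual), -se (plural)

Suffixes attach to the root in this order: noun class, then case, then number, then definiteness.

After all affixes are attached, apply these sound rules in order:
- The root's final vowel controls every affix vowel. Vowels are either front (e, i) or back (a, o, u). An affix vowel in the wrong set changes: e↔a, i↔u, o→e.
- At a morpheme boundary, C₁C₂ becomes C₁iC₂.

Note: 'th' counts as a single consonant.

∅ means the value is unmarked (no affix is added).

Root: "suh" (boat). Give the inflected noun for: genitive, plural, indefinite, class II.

Attach noun class class II -wi → suhwi.
case = genitive: zero marking, form stays suhwi.
Attach number plural -se → suhwise.
Attach definiteness indefinite -oh → suhwiseoh.
Apply vowel harmony: suhwiseoh → suhwusaoh.
Apply epenthesis: suhwusaoh → suhiwusaoh.

suhiwusaoh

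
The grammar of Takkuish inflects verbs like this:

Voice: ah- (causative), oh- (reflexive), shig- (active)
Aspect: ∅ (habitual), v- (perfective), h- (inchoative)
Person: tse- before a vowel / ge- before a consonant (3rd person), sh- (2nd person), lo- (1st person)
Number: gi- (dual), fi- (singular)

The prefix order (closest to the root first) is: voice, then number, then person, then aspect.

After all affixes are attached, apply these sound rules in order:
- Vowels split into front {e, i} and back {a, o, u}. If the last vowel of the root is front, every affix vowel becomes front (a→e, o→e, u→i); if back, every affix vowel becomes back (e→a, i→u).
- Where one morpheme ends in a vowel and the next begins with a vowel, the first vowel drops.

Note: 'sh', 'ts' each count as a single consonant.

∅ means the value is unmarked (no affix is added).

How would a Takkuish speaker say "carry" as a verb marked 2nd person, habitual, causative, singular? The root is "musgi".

shfehmusgi

Attach voice causative ah- → ahmusgi.
Attach number singular fi- → fiahmusgi.
Attach person 2nd person sh- → shfiahmusgi.
aspect = habitual: zero marking, form stays shfiahmusgi.
Apply vowel harmony: shfiahmusgi → shfiehmusgi.
Apply vowel deletion: shfiehmusgi → shfehmusgi.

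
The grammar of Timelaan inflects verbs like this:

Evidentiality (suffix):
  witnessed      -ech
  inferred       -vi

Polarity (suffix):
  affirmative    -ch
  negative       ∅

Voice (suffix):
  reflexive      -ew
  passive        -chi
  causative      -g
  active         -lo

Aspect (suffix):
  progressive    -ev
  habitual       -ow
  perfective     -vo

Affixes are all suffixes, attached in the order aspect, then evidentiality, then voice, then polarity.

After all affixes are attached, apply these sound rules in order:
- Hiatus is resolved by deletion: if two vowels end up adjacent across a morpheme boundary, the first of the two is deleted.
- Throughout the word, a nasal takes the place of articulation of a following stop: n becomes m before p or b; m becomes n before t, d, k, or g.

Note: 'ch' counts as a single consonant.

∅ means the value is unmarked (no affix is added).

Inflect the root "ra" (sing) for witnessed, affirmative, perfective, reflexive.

ravechewch

Attach aspect perfective -vo → ravo.
Attach evidentiality witnessed -ech → ravoech.
Attach voice reflexive -ew → ravoechew.
Attach polarity affirmative -ch → ravoechewch.
Apply vowel deletion: ravoechewch → ravechewch.
Nasal assimilation: no change.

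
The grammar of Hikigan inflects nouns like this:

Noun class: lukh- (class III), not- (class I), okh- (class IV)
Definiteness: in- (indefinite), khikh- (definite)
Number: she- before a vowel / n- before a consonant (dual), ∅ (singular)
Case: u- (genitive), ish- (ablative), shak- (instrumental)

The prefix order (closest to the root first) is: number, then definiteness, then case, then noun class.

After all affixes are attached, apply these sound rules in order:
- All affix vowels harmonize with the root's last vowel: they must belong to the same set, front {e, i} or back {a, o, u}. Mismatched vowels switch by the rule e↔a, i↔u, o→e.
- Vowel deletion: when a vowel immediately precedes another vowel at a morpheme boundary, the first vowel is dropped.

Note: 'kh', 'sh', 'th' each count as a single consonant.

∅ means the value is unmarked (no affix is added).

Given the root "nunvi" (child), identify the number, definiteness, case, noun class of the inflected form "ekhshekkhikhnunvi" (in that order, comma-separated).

Segment: okh-shak-khikh-nunvi.
number: ∅ → singular.
definiteness: khikh- → definite.
case: shak- → instrumental.
noun class: okh- → class IV.

singular, definite, instrumental, class IV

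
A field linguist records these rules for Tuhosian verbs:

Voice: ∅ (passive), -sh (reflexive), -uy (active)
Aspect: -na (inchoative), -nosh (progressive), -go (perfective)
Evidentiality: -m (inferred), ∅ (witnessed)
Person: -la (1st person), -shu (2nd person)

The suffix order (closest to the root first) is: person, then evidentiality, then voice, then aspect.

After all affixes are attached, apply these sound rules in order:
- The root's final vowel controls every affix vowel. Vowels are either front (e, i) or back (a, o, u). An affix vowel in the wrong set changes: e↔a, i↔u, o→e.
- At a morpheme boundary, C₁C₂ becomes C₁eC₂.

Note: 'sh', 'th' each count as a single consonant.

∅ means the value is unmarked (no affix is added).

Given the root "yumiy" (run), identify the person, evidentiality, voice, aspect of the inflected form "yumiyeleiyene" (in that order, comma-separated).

Segment: yumiy-la-uy-na.
person: -la → 1st person.
evidentiality: ∅ → witnessed.
voice: -uy → active.
aspect: -na → inchoative.

1st person, witnessed, active, inchoative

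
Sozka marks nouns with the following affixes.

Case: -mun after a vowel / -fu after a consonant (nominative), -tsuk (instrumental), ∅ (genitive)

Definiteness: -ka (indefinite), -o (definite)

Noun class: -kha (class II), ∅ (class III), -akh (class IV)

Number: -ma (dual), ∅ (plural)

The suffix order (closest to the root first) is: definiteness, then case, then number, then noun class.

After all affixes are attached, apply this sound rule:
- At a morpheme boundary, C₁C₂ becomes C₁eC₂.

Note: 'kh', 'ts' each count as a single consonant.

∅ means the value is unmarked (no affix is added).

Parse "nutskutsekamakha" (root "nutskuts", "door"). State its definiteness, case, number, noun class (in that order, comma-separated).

Segment: nutskuts-ka-ma-kha.
definiteness: -ka → indefinite.
case: ∅ → genitive.
number: -ma → dual.
noun class: -kha → class II.

indefinite, genitive, dual, class II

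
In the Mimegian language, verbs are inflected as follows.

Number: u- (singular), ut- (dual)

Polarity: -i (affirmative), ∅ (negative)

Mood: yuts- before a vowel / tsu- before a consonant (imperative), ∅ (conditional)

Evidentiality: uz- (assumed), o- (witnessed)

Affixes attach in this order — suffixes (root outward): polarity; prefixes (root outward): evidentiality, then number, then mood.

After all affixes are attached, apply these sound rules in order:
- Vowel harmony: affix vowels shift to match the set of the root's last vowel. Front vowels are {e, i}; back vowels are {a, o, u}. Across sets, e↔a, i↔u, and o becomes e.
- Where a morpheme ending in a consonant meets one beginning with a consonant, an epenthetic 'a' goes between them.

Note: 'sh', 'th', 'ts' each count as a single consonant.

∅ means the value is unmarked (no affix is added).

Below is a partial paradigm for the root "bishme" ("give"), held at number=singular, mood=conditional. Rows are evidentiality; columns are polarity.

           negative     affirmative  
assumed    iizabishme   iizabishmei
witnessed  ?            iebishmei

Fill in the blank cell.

iebishme

Attach evidentiality witnessed o- → obishme.
Attach number singular u- → uobishme.
polarity = negative: zero marking, form stays uobishme.
mood = conditional: zero marking, form stays uobishme.
Apply vowel harmony: uobishme → iebishme.
Epenthesis: no change.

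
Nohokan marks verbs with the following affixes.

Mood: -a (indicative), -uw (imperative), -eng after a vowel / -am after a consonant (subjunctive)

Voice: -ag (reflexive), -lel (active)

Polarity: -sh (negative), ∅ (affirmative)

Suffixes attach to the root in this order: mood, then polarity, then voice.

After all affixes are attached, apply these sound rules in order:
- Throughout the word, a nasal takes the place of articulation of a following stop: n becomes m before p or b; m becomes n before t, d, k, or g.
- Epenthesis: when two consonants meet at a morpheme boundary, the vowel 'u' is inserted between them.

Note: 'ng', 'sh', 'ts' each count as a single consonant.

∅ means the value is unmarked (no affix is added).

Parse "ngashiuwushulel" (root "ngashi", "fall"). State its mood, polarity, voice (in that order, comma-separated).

imperative, negative, active

Segment: ngashi-uw-sh-lel.
mood: -uw → imperative.
polarity: -sh → negative.
voice: -lel → active.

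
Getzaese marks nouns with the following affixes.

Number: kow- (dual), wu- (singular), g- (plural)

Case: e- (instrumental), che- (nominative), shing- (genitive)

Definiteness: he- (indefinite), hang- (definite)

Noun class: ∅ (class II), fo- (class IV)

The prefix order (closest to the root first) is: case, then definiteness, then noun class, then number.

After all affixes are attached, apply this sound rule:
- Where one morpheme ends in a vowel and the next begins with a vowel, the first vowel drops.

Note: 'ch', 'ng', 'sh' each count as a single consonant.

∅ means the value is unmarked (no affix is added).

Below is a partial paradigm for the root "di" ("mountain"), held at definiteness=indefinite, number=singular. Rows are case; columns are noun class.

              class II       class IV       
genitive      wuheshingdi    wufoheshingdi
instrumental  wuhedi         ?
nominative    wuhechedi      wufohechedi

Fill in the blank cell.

wufohedi

Attach case instrumental e- → edi.
Attach definiteness indefinite he- → heedi.
Attach noun class class IV fo- → foheedi.
Attach number singular wu- → wufoheedi.
Apply vowel deletion: wufoheedi → wufohedi.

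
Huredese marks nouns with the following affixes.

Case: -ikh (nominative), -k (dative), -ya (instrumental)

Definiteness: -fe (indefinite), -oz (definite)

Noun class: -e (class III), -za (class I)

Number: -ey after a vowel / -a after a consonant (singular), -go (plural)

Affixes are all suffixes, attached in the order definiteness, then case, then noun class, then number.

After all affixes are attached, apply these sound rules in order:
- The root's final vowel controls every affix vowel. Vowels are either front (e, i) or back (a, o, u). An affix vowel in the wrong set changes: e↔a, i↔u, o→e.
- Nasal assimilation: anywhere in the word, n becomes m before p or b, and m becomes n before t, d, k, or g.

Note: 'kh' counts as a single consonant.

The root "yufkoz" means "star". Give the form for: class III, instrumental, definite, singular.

yufkozozyaaay

Attach definiteness definite -oz → yufkozoz.
Attach case instrumental -ya → yufkozozya.
Attach noun class class III -e → yufkozozyae.
Attach number singular -ey (after vowel 'e') → yufkozozyaeey.
Apply vowel harmony: yufkozozyaeey → yufkozozyaaay.
Nasal assimilation: no change.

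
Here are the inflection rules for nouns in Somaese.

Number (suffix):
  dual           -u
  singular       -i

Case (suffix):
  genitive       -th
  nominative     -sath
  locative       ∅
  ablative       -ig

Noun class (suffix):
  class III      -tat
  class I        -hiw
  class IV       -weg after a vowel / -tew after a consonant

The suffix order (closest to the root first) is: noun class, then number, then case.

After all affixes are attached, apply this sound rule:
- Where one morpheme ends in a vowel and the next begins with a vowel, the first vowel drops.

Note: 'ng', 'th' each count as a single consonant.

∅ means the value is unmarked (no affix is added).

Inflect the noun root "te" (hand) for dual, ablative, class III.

Attach noun class class III -tat → tetat.
Attach number dual -u → tetatu.
Attach case ablative -ig → tetatuig.
Apply vowel deletion: tetatuig → tetatig.

tetatig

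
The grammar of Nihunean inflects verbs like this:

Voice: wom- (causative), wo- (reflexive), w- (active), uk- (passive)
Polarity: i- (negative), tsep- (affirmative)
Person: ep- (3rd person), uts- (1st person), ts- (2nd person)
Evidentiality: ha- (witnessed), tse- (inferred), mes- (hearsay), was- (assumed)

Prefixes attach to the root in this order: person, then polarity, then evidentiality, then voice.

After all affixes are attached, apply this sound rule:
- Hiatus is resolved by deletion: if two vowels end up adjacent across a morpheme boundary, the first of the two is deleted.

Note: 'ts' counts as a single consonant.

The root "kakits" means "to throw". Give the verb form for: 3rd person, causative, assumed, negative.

Attach person 3rd person ep- → epkakits.
Attach polarity negative i- → iepkakits.
Attach evidentiality assumed was- → wasiepkakits.
Attach voice causative wom- → womwasiepkakits.
Apply vowel deletion: womwasiepkakits → womwasepkakits.

womwasepkakits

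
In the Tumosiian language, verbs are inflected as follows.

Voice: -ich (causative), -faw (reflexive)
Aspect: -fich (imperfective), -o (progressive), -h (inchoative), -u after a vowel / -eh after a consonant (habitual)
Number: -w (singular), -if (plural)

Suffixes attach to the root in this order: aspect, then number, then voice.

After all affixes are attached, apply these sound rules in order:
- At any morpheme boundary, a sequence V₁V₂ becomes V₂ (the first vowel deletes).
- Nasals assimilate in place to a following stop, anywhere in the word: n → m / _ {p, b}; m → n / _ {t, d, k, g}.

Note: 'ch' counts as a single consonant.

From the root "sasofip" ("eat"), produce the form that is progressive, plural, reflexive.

sasofipiffaw

Attach aspect progressive -o → sasofipo.
Attach number plural -if → sasofipoif.
Attach voice reflexive -faw → sasofipoiffaw.
Apply vowel deletion: sasofipoiffaw → sasofipiffaw.
Nasal assimilation: no change.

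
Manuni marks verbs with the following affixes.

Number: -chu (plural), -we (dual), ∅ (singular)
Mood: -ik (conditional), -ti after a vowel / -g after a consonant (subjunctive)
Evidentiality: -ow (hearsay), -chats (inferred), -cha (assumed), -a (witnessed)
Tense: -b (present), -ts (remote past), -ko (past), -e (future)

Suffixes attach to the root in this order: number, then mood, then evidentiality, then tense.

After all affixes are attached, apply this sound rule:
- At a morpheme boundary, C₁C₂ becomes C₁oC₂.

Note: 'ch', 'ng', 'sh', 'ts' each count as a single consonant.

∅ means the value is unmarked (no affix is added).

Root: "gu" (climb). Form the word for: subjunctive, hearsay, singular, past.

number = singular: zero marking, form stays gu.
Attach mood subjunctive -ti (after vowel 'u') → guti.
Attach evidentiality hearsay -ow → gutiow.
Attach tense past -ko → gutiowko.
Apply epenthesis: gutiowko → gutiowoko.

gutiowoko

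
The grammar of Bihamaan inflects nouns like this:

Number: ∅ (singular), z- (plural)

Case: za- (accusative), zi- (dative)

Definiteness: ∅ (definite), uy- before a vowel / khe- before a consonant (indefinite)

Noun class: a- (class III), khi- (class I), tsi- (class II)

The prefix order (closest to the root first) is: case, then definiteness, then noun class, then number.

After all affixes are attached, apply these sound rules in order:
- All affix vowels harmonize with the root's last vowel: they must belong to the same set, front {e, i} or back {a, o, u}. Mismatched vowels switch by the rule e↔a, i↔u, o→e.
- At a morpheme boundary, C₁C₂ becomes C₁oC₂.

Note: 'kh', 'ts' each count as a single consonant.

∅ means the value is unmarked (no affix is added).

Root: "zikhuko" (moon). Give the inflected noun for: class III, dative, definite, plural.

Attach case dative zi- → zizikhuko.
definiteness = definite: zero marking, form stays zizikhuko.
Attach noun class class III a- → azizikhuko.
Attach number plural z- → zazizikhuko.
Apply vowel harmony: zazizikhuko → zazuzikhuko.
Epenthesis: no change.

zazuzikhuko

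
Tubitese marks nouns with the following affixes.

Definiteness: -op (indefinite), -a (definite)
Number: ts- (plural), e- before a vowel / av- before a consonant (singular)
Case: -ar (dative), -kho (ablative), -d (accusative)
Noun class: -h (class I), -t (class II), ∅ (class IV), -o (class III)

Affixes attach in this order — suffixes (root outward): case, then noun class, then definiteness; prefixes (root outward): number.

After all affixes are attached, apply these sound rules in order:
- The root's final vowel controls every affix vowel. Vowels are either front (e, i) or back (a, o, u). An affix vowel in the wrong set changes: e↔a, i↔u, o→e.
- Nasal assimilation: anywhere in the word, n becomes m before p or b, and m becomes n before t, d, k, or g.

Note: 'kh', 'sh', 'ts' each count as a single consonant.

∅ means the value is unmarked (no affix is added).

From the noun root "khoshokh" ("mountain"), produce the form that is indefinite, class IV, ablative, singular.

avkhoshokhkhoop

Attach case ablative -kho → khoshokhkho.
noun class = class IV: zero marking, form stays khoshokhkho.
Attach definiteness indefinite -op → khoshokhkhoop.
Attach number singular av- (before consonant 'kh') → avkhoshokhkhoop.
Vowel harmony: no change.
Nasal assimilation: no change.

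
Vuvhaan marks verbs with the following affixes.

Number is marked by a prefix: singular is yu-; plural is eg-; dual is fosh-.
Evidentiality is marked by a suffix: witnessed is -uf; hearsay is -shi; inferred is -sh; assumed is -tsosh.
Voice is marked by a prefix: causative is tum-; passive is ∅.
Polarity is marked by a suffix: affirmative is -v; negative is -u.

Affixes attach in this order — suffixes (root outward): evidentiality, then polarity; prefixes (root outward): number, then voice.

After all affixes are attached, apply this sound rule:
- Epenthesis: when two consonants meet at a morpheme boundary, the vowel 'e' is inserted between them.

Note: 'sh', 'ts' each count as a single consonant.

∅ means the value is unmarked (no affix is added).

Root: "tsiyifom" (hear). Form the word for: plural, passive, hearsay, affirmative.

egetsiyifomeshiv

Attach evidentiality hearsay -shi → tsiyifomshi.
Attach number plural eg- → egtsiyifomshi.
Attach polarity affirmative -v → egtsiyifomshiv.
voice = passive: zero marking, form stays egtsiyifomshiv.
Apply epenthesis: egtsiyifomshiv → egetsiyifomeshiv.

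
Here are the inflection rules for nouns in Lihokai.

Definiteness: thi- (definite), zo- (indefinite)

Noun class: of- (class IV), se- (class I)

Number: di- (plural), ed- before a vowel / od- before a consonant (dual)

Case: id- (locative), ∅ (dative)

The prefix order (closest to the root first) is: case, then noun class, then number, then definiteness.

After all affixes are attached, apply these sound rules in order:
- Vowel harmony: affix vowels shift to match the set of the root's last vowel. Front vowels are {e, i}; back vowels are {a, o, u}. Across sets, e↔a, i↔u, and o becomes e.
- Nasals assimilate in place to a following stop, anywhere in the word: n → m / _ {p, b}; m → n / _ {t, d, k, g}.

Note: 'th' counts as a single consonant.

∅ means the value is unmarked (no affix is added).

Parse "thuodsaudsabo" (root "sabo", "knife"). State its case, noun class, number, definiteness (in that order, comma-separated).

locative, class I, dual, definite

Segment: thi-od-se-id-sabo.
case: id- → locative.
noun class: se- → class I.
number: ed/od- → dual.
definiteness: thi- → definite.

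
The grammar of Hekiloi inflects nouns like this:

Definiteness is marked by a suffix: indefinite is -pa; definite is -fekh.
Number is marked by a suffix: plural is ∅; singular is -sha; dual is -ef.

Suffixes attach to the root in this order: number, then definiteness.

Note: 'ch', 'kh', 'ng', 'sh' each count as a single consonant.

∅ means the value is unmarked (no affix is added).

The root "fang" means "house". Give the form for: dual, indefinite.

fangefpa

Attach number dual -ef → fangef.
Attach definiteness indefinite -pa → fangefpa.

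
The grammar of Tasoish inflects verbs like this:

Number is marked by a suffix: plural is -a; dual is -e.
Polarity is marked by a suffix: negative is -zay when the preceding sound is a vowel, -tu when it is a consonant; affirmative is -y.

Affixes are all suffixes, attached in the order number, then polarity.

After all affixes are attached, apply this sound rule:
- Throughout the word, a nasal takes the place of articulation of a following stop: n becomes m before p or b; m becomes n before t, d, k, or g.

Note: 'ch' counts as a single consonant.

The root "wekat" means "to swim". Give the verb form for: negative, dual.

wekatezay

Attach number dual -e → wekate.
Attach polarity negative -zay (after vowel 'e') → wekatezay.
Nasal assimilation: no change.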